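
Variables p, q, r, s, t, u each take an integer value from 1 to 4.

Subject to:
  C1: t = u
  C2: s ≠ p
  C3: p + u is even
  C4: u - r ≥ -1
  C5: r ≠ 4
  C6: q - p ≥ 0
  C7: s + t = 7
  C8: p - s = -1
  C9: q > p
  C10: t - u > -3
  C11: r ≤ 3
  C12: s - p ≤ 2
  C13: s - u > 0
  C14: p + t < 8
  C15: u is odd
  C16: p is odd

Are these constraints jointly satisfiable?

Take p = 3, q = 4, r = 3, s = 4, t = 3, u = 3. Then constraint 4: u - r = 0; constraint 6: q - p = 1; constraint 7: s + t = 7, and every other listed constraint is also met.

Satisfiable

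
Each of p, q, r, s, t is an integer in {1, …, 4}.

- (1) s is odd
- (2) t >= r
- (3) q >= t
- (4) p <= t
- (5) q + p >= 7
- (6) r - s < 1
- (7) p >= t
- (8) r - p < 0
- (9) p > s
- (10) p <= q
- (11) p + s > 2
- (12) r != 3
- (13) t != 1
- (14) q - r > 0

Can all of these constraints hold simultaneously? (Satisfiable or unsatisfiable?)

Satisfiable

Setting (p, q, r, s, t) = (3, 4, 1, 1, 3) satisfies everything: constraint 5: q + p = 7; constraint 6: r - s = 0; constraint 8: r - p = -2, and the others follow.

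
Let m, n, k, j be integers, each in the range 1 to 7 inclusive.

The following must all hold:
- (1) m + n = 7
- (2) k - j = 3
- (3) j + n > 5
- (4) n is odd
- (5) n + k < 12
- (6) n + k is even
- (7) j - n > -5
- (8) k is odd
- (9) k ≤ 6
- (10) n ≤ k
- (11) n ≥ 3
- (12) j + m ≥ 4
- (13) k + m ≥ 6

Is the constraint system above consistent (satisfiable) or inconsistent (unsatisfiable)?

One satisfying assignment is m = 2, n = 5, k = 5, j = 2.
For the less obvious constraints — constraint 1: m + n = 7; constraint 2: k - j = 3; constraint 3: j + n = 7 — and the others hold by inspection.

Satisfiable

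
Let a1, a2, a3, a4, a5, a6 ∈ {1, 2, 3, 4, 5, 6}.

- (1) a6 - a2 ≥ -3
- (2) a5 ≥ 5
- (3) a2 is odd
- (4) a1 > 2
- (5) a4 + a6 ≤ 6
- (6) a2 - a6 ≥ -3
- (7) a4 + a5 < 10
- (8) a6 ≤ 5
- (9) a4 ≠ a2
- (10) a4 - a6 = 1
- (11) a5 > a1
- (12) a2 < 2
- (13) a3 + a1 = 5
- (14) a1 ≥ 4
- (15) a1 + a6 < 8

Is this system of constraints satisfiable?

Take a1 = 4, a2 = 1, a3 = 1, a4 = 2, a5 = 6, a6 = 1. Then constraint 1: a6 - a2 = 0; constraint 5: a4 + a6 = 3; constraint 6: a2 - a6 = 0, and every other listed constraint is also met.

Satisfiable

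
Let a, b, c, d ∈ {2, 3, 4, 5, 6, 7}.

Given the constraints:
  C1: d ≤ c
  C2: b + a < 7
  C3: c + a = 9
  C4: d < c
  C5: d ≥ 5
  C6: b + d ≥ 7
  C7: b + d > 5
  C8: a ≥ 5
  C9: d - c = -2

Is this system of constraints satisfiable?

Unsatisfiable

From constraints 1 and 5: c ≥ d ≥ 5. From constraint 8: a ≥ 5. Hence c + a ≥ 10. But constraint 3 requires c + a = 9, and 9 < 10. Contradiction.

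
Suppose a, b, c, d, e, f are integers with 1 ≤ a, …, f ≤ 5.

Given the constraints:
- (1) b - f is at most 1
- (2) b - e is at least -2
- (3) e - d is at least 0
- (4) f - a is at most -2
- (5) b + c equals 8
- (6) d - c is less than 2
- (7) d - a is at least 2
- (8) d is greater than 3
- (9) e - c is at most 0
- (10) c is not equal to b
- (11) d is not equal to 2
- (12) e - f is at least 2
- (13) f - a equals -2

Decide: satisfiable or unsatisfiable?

Unsatisfiable

Constraints 1, 2, 3, 4, and 7 give e − d ≥ 0, d − a ≥ 2, a − f ≥ 2, f − b ≥ -1, b − e ≥ -2.
Adding all 5 inequalities: the left sides telescope to 0, and the right sides sum to 0 + 2 + 2 + (-1) + (-2) = 1. So 0 ≥ 1, which is false.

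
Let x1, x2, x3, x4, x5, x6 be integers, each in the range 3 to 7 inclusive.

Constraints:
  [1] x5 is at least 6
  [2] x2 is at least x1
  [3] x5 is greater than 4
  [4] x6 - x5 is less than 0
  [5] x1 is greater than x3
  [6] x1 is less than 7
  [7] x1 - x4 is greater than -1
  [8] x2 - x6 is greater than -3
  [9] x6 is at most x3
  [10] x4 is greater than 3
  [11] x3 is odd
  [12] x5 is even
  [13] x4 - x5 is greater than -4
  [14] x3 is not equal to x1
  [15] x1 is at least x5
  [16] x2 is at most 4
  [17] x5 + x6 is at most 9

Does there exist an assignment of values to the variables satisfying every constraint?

From constraints 1 and 15: x1 ≥ x5 and x5 ≥ 6, so x1 ≥ 6. From constraints 2 and 16: x1 ≤ x2 and x2 ≤ 4, so x1 ≤ 4. But 4 < 6, so no value of x1 works.

Unsatisfiable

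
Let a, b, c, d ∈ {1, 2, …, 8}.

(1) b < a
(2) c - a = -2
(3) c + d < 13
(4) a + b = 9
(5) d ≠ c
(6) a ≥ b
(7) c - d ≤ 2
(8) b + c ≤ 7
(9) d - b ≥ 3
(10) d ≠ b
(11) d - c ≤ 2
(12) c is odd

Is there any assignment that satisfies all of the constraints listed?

Satisfiable

One satisfying assignment is a = 7, b = 2, c = 5, d = 6.
For the less obvious constraints — constraint 2: c - a = -2; constraint 3: c + d = 11 — and the others hold by inspection.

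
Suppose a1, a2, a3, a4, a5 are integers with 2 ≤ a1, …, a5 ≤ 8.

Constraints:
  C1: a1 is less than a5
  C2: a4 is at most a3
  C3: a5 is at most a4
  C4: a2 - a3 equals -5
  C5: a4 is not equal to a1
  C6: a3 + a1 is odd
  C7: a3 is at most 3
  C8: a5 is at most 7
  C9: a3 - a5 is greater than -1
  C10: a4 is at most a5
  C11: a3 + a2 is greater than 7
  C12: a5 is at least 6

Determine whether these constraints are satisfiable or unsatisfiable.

Unsatisfiable

From constraints 3 and 12: a4 ≥ a5 and a5 ≥ 6, so a4 ≥ 6. From constraints 2 and 7: a4 ≤ a3 and a3 ≤ 3, so a4 ≤ 3. But 3 < 6, so no value of a4 works.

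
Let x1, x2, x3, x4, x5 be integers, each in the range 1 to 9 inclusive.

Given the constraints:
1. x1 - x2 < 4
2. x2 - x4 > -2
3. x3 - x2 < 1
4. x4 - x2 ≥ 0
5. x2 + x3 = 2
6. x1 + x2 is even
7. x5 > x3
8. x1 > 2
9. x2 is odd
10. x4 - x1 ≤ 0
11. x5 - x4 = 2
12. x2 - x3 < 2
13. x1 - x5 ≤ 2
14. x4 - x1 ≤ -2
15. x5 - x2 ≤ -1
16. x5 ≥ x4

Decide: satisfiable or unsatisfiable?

Constraints 4, 13, 14, and 15 give x1 − x4 ≥ 2, x4 − x2 ≥ 0, x2 − x5 ≥ 1, x5 − x1 ≥ -2.
Adding all 4 inequalities: the left sides telescope to 0, and the right sides sum to 2 + 0 + 1 + (-2) = 1. So 0 ≥ 1, which is false.

Unsatisfiable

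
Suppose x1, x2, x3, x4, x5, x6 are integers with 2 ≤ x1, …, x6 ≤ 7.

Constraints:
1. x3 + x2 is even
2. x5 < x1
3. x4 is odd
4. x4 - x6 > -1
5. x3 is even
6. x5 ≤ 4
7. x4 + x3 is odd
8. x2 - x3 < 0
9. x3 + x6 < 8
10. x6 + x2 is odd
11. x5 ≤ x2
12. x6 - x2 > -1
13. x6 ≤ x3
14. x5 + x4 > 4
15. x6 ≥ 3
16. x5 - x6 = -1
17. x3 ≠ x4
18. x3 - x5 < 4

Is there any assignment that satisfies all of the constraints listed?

Setting (x1, x2, x3, x4, x5, x6) = (6, 2, 4, 3, 2, 3) satisfies everything: constraint 4: x4 - x6 = 0; constraint 8: x2 - x3 = -2, and the others follow.

Satisfiable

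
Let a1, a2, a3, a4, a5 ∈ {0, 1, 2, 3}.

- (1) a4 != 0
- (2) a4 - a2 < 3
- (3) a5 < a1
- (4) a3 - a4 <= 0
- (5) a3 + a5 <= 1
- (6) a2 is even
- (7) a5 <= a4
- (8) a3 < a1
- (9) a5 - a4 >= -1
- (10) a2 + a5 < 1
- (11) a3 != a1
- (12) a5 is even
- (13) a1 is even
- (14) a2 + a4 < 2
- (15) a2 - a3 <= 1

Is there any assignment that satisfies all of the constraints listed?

Satisfiable

One satisfying assignment is a1 = 2, a2 = 0, a3 = 1, a4 = 1, a5 = 0.
For the less obvious constraints — constraint 2: a4 - a2 = 1; constraint 4: a3 - a4 = 0; constraint 5: a3 + a5 = 1 — and the others hold by inspection.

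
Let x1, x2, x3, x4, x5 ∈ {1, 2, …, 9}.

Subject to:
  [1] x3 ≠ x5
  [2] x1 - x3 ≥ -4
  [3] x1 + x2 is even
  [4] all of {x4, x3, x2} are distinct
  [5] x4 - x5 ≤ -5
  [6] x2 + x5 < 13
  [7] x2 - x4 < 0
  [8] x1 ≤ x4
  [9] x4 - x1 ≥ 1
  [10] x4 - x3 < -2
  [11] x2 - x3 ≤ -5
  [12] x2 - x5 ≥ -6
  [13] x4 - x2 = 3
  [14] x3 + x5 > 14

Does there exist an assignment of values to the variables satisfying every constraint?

Constraints 2, 5, 9, 11, and 12 give x4 − x1 ≥ 1, x1 − x3 ≥ -4, x3 − x2 ≥ 5, x2 − x5 ≥ -6, x5 − x4 ≥ 5.
Adding all 5 inequalities: the left sides telescope to 0, and the right sides sum to 1 + (-4) + 5 + (-6) + 5 = 1. So 0 ≥ 1, which is false.

Unsatisfiable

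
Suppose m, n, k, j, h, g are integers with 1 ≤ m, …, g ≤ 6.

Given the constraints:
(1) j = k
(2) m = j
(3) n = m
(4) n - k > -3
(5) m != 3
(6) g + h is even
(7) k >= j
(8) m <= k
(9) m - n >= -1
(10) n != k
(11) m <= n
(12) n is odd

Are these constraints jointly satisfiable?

From constraints 1, 2, and 3, n = m = j = k, so n = k. But constraint 10 says n ≠ k. Contradiction.

Unsatisfiable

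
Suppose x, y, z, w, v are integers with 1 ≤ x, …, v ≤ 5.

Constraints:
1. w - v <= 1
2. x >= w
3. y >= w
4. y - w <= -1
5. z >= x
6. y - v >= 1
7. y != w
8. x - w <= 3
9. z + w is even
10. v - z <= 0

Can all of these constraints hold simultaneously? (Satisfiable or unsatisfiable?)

Constraints 1, 4, and 6 give v − w ≥ -1, w − y ≥ 1, y − v ≥ 1.
Adding all 3 inequalities: the left sides telescope to 0, and the right sides sum to (-1) + 1 + 1 = 1. So 0 ≥ 1, which is false.

Unsatisfiable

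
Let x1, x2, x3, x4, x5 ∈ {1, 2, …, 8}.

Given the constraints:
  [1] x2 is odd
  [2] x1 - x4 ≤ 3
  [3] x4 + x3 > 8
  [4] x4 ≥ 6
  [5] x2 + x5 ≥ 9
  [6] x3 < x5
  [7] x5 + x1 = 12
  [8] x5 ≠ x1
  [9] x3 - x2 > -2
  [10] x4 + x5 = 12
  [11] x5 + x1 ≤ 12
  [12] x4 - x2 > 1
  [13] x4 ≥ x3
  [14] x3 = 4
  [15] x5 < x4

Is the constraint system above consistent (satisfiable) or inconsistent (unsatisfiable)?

Satisfiable

The assignment x1 = 7, x2 = 5, x3 = 4, x4 = 7, x5 = 5 works:
  constraint 2 holds since x1 - x4 = 0.
  constraint 3 holds since x4 + x3 = 11.
  constraint 5 holds since x2 + x5 = 10.
The rest check out directly.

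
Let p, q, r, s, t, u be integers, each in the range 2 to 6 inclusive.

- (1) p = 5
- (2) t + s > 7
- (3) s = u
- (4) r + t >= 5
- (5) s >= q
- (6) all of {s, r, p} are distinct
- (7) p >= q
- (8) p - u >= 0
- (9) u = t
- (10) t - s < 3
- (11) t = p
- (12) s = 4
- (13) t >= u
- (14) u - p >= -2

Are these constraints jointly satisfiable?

Unsatisfiable

Constraint 12 fixes s = 4 and constraint 1 fixes p = 5. Constraints 3, 9, and 11 give s = u = t = p, so s = p. But 4 ≠ 5 — contradiction.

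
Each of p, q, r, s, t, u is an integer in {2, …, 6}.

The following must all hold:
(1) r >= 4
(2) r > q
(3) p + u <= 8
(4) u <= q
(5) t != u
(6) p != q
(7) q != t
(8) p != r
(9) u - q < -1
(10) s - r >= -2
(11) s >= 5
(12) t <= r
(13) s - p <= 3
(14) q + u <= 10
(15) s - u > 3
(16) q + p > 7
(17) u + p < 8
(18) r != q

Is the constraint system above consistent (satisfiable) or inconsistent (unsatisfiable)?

The assignment p = 3, q = 5, r = 6, s = 6, t = 6, u = 2 works:
  constraint 3 holds since p + u = 5.
  constraint 9 holds since u - q = -3.
  constraint 10 holds since s - r = 0.
The rest check out directly.

Satisfiable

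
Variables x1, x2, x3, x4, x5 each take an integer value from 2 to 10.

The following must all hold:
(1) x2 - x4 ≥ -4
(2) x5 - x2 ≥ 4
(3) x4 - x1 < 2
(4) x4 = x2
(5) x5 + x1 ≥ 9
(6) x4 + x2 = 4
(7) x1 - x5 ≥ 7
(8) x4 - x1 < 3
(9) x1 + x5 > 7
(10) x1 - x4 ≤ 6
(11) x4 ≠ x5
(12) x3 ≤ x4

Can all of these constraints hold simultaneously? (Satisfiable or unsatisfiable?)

Constraints 1, 2, 7, and 10 give x5 − x2 ≥ 4, x2 − x4 ≥ -4, x4 − x1 ≥ -6, x1 − x5 ≥ 7.
Adding all 4 inequalities: the left sides telescope to 0, and the right sides sum to 4 + (-4) + (-6) + 7 = 1. So 0 ≥ 1, which is false.

Unsatisfiable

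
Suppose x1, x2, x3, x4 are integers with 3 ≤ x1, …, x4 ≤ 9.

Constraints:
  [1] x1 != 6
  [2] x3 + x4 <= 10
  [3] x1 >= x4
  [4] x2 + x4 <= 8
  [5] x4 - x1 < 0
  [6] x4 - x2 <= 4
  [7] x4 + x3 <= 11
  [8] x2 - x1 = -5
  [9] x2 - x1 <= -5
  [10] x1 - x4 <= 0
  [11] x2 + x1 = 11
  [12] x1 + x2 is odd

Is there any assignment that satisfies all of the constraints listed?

Constraints 6, 9, and 10 give x1 − x2 ≥ 5, x2 − x4 ≥ -4, x4 − x1 ≥ 0.
Adding all 3 inequalities: the left sides telescope to 0, and the right sides sum to 5 + (-4) + 0 = 1. So 0 ≥ 1, which is false.

Unsatisfiable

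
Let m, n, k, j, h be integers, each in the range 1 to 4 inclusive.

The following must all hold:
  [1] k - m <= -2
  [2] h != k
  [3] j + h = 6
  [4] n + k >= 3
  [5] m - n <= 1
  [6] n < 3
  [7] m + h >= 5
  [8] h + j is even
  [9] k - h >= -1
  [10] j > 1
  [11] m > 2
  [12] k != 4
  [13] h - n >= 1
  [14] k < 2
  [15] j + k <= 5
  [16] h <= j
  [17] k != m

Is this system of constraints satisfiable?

Unsatisfiable

Constraints 1, 5, 9, and 13 give h − n ≥ 1, n − m ≥ -1, m − k ≥ 2, k − h ≥ -1.
Adding all 4 inequalities: the left sides telescope to 0, and the right sides sum to 1 + (-1) + 2 + (-1) = 1. So 0 ≥ 1, which is false.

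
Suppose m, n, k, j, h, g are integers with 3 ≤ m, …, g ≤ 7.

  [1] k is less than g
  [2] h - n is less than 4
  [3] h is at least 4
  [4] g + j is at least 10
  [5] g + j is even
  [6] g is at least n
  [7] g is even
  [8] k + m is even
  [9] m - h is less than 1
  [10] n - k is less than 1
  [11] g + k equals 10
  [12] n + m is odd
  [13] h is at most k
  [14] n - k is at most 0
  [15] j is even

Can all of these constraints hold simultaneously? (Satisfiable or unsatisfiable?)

Satisfiable

Setting (m, n, k, j, h, g) = (4, 3, 4, 6, 4, 6) satisfies everything: constraint 2: h - n = 1; constraint 4: g + j = 12; constraint 9: m - h = 0, and the others follow.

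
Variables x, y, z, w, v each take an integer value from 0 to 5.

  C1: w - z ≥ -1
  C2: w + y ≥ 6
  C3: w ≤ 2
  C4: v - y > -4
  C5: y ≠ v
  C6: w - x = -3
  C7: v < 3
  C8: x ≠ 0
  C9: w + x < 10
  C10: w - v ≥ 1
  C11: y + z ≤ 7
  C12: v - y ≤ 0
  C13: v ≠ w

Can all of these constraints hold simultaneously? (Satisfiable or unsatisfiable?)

Satisfiable

One satisfying assignment is x = 5, y = 4, z = 0, w = 2, v = 1.
For the less obvious constraints — constraint 1: w - z = 2; constraint 2: w + y = 6 — and the others hold by inspection.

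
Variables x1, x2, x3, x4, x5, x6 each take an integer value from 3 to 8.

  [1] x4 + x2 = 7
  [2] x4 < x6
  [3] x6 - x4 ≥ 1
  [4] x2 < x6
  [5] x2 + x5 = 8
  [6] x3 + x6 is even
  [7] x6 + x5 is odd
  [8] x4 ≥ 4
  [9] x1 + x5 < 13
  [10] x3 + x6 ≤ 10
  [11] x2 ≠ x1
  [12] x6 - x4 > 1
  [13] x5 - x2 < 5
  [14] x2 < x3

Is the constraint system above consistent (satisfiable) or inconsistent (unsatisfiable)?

Satisfiable

Setting (x1, x2, x3, x4, x5, x6) = (7, 3, 4, 4, 5, 6) satisfies everything: constraint 1: x4 + x2 = 7; constraint 3: x6 - x4 = 2; constraint 5: x2 + x5 = 8, and the others follow.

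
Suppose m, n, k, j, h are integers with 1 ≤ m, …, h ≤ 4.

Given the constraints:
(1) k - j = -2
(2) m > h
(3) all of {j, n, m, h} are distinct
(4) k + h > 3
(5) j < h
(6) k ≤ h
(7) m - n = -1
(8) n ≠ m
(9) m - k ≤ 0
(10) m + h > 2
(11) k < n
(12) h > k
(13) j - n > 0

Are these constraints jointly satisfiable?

Unsatisfiable

Constraints 2, 5, 9, 11, and 13 give n < j, j < h, h < m, m ≤ k, k < n. Chaining: n < j < h < m ≤ k < n, which forces n < n — impossible.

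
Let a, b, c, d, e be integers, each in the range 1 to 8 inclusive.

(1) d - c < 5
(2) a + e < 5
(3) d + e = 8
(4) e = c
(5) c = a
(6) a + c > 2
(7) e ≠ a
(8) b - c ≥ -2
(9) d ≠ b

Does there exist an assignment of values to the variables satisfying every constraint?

Unsatisfiable

From constraints 4 and 5, e = c = a, so e = a. But constraint 7 says e ≠ a. Contradiction.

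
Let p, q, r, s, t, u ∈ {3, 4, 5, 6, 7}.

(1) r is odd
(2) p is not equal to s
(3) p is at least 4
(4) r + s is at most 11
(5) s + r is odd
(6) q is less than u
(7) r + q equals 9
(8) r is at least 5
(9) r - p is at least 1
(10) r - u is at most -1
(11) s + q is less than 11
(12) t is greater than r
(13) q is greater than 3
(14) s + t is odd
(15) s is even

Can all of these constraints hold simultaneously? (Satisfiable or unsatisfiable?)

Take p = 4, q = 4, r = 5, s = 6, t = 7, u = 7. Then constraint 4: r + s = 11; constraint 7: r + q = 9, and every other listed constraint is also met.

Satisfiable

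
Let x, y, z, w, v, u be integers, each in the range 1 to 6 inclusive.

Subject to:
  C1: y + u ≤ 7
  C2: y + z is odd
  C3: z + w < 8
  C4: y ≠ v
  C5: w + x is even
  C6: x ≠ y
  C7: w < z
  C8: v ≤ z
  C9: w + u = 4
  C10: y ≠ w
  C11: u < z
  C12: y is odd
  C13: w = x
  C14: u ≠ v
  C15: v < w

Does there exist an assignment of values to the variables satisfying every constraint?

One satisfying assignment is x = 2, y = 5, z = 4, w = 2, v = 1, u = 2.
For the less obvious constraints — constraint 1: y + u = 7; constraint 3: z + w = 6; constraint 9: w + u = 4 — and the others hold by inspection.

Satisfiable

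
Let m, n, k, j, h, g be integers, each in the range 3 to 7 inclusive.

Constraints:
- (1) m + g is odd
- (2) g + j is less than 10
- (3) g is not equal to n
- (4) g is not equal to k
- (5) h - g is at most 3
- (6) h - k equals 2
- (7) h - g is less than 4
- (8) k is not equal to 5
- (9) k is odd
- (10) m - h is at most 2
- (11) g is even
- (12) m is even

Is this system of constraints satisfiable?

Constraint 12 makes m even and constraint 11 makes g even, so m + g must be even. Constraint 1 says m + g is odd — contradiction.

Unsatisfiable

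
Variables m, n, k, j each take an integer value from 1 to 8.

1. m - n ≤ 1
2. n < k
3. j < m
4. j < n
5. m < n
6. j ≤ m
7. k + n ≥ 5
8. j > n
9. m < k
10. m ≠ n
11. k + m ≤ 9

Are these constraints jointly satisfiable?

Constraints 3, 5, and 8 give n < j, j < m, m < n. Chaining: n < j < m < n, which forces n < n — impossible.

Unsatisfiable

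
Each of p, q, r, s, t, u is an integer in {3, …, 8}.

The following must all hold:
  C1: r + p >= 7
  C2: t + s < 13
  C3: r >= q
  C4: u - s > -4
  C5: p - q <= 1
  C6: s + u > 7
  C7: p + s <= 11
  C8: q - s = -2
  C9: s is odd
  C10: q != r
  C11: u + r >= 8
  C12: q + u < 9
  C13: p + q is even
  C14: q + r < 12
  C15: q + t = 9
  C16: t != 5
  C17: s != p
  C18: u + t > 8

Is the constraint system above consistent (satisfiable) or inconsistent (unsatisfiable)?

Satisfiable

Try p = 3, q = 3, r = 6, s = 5, t = 6, u = 4.
Check constraint 1: r + p = 9; constraint 2: t + s = 11. The remaining constraints are straightforward to verify.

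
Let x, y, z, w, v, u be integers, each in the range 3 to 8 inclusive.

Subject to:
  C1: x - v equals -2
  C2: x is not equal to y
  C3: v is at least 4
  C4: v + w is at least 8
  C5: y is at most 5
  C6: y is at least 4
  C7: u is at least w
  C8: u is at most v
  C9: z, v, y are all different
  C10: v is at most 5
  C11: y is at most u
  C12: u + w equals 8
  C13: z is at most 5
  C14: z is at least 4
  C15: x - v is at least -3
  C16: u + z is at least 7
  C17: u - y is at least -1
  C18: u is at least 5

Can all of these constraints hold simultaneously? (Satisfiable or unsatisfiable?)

Constraints 3, 5, 6, 10, 13, and 14 confine each of z, v, y to the 2 values {4, 5}.
Constraint 9 requires all 3 of them to be distinct, but only 2 values are available — impossible by the pigeonhole principle.

Unsatisfiable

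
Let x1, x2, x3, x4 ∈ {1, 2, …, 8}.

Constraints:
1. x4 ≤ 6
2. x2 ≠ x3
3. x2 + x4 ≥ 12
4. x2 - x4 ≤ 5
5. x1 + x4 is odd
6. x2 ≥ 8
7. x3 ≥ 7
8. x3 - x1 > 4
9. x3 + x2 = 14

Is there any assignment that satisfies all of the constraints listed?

Unsatisfiable

From constraint 7: x3 ≥ 7. From constraint 6: x2 ≥ 8. Hence x3 + x2 ≥ 15. But constraint 9 requires x3 + x2 = 14, and 14 < 15. Contradiction.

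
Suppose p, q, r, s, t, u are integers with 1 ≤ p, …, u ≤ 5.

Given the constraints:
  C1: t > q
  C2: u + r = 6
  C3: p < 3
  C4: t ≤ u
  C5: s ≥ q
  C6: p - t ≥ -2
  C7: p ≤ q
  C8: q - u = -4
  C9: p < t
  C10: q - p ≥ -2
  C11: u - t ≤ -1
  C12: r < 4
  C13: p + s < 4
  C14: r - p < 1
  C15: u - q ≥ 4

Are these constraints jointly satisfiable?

Constraints 6, 10, 11, and 15 give q − p ≥ -2, p − t ≥ -2, t − u ≥ 1, u − q ≥ 4.
Adding all 4 inequalities: the left sides telescope to 0, and the right sides sum to (-2) + (-2) + 1 + 4 = 1. So 0 ≥ 1, which is false.

Unsatisfiable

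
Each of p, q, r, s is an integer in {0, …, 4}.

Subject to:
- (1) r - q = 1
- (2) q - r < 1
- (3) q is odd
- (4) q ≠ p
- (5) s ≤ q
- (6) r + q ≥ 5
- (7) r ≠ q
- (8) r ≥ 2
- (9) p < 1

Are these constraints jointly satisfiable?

Try p = 0, q = 3, r = 4, s = 3.
Check constraint 1: r - q = 1; constraint 2: q - r = -1. The remaining constraints are straightforward to verify.

Satisfiable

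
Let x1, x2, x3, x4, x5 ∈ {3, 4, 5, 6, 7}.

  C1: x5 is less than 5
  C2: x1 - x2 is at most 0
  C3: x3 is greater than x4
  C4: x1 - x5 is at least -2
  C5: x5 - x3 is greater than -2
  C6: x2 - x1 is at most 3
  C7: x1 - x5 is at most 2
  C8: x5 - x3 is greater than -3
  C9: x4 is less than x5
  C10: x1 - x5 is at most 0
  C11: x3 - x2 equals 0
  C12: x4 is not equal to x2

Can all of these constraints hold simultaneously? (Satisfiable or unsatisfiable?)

Setting (x1, x2, x3, x4, x5) = (4, 4, 4, 3, 4) satisfies everything: constraint 2: x1 - x2 = 0; constraint 4: x1 - x5 = 0; constraint 5: x5 - x3 = 0, and the others follow.

Satisfiable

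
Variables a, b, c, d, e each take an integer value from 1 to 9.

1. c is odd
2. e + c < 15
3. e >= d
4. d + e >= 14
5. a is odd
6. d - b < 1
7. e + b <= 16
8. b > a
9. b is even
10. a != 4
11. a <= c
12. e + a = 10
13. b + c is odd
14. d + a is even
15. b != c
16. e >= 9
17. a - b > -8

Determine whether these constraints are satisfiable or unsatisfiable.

Try a = 1, b = 6, c = 3, d = 5, e = 9.
Check constraint 2: e + c = 12; constraint 4: d + e = 14. The remaining constraints are straightforward to verify.

Satisfiable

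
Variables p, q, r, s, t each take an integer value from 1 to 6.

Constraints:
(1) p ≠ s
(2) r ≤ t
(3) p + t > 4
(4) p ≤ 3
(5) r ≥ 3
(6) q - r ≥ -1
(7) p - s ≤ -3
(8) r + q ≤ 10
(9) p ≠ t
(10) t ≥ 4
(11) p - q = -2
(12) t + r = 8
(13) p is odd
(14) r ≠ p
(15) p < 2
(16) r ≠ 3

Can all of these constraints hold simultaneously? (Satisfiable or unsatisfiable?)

Try p = 1, q = 3, r = 4, s = 6, t = 4.
Check constraint 3: p + t = 5; constraint 6: q - r = -1; constraint 7: p - s = -5. The remaining constraints are straightforward to verify.

Satisfiable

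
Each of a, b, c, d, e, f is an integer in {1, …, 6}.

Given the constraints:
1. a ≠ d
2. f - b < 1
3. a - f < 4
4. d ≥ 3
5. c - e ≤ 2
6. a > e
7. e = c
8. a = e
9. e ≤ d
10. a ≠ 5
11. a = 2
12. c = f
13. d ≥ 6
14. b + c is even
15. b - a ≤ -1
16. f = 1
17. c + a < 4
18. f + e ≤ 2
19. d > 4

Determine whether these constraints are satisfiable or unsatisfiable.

Constraint 11 fixes a = 2 and constraint 16 fixes f = 1. Constraints 7, 8, and 12 give a = e = c = f, so a = f. But 2 ≠ 1 — contradiction.

Unsatisfiable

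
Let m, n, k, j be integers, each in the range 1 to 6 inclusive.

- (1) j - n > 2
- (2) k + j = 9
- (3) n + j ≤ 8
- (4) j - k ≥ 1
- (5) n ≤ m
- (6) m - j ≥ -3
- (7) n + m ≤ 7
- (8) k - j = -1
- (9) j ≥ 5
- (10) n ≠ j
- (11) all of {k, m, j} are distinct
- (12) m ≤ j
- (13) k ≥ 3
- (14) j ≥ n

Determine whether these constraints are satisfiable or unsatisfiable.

Satisfiable

Try m = 3, n = 1, k = 4, j = 5.
Check constraint 1: j - n = 4; constraint 2: k + j = 9; constraint 3: n + j = 6. The remaining constraints are straightforward to verify.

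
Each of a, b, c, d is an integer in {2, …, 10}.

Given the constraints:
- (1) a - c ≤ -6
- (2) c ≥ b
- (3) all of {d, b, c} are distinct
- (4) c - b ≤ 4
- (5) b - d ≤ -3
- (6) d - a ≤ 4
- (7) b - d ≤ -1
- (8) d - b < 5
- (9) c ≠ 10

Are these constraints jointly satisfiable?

Constraints 1, 4, 5, and 6 give c − a ≥ 6, a − d ≥ -4, d − b ≥ 3, b − c ≥ -4.
Adding all 4 inequalities: the left sides telescope to 0, and the right sides sum to 6 + (-4) + 3 + (-4) = 1. So 0 ≥ 1, which is false.

Unsatisfiable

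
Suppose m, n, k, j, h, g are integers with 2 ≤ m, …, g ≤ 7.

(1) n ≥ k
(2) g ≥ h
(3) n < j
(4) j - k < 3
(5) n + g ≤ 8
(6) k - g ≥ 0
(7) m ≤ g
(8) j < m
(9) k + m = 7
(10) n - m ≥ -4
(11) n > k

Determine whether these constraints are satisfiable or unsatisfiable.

Constraints 3, 6, 7, 8, and 11 give n < j, j < m, m ≤ g, g ≤ k, k < n. Chaining: n < j < m ≤ g ≤ k < n, which forces n < n — impossible.

Unsatisfiable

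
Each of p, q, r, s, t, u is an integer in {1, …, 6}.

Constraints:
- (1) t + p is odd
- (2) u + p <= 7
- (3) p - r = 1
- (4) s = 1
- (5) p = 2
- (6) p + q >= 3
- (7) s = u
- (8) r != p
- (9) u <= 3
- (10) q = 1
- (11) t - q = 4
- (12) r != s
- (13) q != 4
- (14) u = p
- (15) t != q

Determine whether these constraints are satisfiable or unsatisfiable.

Constraint 4 fixes s = 1 and constraint 5 fixes p = 2. Constraints 7 and 14 give s = u = p, so s = p. But 1 ≠ 2 — contradiction.

Unsatisfiable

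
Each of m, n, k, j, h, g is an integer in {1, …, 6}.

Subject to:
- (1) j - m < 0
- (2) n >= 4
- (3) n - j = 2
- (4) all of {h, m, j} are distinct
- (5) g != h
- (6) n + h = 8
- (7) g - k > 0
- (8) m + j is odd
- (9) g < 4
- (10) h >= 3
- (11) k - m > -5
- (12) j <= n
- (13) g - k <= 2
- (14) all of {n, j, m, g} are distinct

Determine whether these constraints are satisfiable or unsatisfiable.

One satisfying assignment is m = 5, n = 4, k = 2, j = 2, h = 4, g = 3.
For the less obvious constraints — constraint 1: j - m = -3; constraint 3: n - j = 2 — and the others hold by inspection.

Satisfiable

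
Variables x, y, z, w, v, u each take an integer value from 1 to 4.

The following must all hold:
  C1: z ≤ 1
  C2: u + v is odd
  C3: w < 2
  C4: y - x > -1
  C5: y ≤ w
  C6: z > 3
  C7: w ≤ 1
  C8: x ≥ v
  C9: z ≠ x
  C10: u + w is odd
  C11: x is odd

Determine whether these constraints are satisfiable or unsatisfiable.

Unsatisfiable

From constraint 6: z ≥ 4. From constraint 1: z ≤ 1. But 1 < 4, so no value of z works.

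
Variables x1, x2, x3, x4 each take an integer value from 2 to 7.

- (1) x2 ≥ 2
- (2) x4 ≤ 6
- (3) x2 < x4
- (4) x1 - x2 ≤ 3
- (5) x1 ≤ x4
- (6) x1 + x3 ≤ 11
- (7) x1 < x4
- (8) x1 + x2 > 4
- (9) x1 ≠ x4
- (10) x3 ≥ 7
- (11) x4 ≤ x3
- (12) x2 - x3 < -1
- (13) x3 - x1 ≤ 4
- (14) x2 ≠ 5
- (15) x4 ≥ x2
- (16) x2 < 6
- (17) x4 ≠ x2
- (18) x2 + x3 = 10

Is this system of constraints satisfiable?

Take x1 = 3, x2 = 3, x3 = 7, x4 = 5. Then constraint 4: x1 - x2 = 0; constraint 6: x1 + x3 = 10, and every other listed constraint is also met.

Satisfiable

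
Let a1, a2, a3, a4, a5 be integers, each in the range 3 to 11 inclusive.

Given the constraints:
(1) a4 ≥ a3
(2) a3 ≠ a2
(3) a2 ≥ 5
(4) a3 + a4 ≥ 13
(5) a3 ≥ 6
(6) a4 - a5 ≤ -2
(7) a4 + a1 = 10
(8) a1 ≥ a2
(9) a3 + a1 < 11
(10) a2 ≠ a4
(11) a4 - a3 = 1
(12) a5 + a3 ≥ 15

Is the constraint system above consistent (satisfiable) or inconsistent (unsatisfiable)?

From constraints 1 and 5: a4 ≥ a3 ≥ 6. From constraints 3 and 8: a1 ≥ a2 ≥ 5. Hence a4 + a1 ≥ 11. But constraint 7 requires a4 + a1 = 10, and 10 < 11. Contradiction.

Unsatisfiable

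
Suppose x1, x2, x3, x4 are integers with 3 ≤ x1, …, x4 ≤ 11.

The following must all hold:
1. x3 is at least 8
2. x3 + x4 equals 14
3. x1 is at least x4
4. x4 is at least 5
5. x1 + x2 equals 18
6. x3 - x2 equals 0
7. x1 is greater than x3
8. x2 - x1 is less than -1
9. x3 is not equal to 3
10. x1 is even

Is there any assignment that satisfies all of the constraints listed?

One satisfying assignment is x1 = 10, x2 = 8, x3 = 8, x4 = 6.
For the less obvious constraints — constraint 2: x3 + x4 = 14; constraint 5: x1 + x2 = 18 — and the others hold by inspection.

Satisfiable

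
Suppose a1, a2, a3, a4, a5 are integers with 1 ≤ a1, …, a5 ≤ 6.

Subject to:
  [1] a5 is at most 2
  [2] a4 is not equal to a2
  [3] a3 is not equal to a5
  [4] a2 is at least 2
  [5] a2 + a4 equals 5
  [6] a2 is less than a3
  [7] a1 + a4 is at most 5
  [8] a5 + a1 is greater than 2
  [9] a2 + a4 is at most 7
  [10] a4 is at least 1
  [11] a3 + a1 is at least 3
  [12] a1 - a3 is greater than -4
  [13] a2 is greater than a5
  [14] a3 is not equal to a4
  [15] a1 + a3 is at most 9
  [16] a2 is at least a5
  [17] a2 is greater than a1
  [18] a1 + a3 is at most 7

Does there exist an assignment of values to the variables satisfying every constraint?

Setting (a1, a2, a3, a4, a5) = (2, 3, 4, 2, 2) satisfies everything: constraint 5: a2 + a4 = 5; constraint 7: a1 + a4 = 4, and the others follow.

Satisfiable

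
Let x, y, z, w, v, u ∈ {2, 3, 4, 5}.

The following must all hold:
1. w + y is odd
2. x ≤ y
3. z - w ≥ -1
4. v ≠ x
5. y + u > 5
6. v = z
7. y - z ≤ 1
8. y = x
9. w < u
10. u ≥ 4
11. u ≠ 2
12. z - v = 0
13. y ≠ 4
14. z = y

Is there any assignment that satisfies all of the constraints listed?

From constraints 6, 8, and 14, v = z = y = x, so v = x. But constraint 4 says v ≠ x. Contradiction.

Unsatisfiable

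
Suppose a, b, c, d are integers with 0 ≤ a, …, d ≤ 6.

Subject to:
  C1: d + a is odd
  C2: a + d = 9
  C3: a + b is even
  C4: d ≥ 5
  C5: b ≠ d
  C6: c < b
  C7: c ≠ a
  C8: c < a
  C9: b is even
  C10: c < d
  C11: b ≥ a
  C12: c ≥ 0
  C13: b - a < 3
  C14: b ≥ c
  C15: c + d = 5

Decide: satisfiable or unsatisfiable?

Setting (a, b, c, d) = (4, 6, 0, 5) satisfies everything: constraint 2: a + d = 9; constraint 13: b - a = 2, and the others follow.

Satisfiable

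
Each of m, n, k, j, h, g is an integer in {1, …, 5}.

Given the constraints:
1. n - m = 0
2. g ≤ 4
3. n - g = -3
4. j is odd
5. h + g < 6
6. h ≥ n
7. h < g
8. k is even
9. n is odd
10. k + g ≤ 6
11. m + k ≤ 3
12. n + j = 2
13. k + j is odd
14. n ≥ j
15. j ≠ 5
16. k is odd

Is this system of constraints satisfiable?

Constraint 16 makes k odd and constraint 4 makes j odd, so k + j must be even. Constraint 13 says k + j is odd — contradiction.

Unsatisfiable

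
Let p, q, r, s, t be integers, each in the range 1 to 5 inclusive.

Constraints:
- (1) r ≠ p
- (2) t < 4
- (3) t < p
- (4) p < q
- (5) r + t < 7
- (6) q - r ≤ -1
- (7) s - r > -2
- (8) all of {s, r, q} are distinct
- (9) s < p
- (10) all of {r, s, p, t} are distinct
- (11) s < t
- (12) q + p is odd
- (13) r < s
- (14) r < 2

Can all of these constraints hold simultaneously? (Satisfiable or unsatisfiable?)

Constraints 3, 4, 6, 11, and 13 give r < s, s < t, t < p, p < q, q < r. Chaining: r < s < t < p < q < r, which forces r < r — impossible.

Unsatisfiable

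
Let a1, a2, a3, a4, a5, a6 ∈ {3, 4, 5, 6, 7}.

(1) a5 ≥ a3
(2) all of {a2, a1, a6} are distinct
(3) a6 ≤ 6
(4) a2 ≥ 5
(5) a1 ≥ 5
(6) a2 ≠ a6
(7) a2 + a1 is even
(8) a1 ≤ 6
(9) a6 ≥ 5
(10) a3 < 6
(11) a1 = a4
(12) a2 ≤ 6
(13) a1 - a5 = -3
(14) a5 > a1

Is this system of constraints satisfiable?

Unsatisfiable

Constraints 3, 4, 5, 8, 9, and 12 confine each of a2, a1, a6 to the 2 values {5, 6}.
Constraint 2 requires all 3 of them to be distinct, but only 2 values are available — impossible by the pigeonhole principle.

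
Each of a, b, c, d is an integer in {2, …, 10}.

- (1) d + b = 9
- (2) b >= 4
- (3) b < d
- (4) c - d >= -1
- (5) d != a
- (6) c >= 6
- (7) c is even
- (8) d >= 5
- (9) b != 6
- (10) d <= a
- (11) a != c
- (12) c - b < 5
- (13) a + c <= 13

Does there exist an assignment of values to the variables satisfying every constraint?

One satisfying assignment is a = 7, b = 4, c = 6, d = 5.
For the less obvious constraints — constraint 1: d + b = 9; constraint 4: c - d = 1 — and the others hold by inspection.

Satisfiable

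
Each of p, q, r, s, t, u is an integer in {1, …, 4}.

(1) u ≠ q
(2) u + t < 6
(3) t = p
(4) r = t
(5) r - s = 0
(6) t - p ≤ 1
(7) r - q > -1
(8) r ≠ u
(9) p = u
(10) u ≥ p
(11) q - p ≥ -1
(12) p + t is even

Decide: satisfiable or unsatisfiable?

From constraints 3, 4, and 9, r = t = p = u, so r = u. But constraint 8 says r ≠ u. Contradiction.

Unsatisfiable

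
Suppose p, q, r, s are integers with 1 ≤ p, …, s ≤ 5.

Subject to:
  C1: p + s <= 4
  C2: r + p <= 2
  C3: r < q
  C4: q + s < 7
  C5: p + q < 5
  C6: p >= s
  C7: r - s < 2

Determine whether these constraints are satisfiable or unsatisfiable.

Satisfiable

Take p = 1, q = 3, r = 1, s = 1. Then constraint 1: p + s = 2; constraint 2: r + p = 2, and every other listed constraint is also met.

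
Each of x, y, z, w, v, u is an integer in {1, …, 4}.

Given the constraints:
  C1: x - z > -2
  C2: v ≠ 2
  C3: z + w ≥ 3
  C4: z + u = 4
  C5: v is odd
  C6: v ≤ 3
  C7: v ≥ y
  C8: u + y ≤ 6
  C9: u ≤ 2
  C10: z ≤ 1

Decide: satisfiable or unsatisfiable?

Unsatisfiable

From constraint 10: z ≤ 1. From constraint 9: u ≤ 2. Hence z + u ≤ 3. But constraint 4 requires z + u = 4, and 4 > 3. Contradiction.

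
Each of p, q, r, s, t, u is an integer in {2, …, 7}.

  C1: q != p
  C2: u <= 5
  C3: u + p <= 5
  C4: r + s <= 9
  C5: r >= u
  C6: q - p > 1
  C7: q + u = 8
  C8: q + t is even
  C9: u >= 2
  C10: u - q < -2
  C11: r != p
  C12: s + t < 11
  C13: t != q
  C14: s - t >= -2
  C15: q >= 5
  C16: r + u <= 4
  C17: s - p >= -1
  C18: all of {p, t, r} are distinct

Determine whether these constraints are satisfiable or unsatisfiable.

Satisfiable

Try p = 3, q = 6, r = 2, s = 5, t = 4, u = 2.
Check constraint 3: u + p = 5; constraint 4: r + s = 7; constraint 6: q - p = 3. The remaining constraints are straightforward to verify.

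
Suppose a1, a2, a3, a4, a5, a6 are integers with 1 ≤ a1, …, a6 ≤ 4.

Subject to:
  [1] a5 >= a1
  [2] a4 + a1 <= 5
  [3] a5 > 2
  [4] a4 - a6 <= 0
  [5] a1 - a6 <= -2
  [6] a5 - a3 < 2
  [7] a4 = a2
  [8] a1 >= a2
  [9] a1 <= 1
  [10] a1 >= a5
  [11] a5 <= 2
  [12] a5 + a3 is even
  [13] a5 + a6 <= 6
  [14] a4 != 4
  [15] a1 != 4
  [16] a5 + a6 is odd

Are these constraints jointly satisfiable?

Unsatisfiable

From constraint 3: a5 ≥ 3. From constraints 9 and 10: a5 ≤ a1 and a1 ≤ 1, so a5 ≤ 1. But 1 < 3, so no value of a5 works.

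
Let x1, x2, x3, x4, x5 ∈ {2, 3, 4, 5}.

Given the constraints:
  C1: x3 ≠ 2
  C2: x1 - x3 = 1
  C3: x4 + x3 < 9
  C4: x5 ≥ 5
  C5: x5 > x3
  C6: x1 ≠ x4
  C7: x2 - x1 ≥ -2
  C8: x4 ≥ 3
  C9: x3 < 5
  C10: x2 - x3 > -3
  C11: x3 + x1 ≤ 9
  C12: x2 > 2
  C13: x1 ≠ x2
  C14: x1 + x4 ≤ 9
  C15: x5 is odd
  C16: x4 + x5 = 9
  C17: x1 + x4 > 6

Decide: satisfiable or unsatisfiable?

Satisfiable

Try x1 = 5, x2 = 3, x3 = 4, x4 = 4, x5 = 5.
Check constraint 2: x1 - x3 = 1; constraint 3: x4 + x3 = 8. The remaining constraints are straightforward to verify.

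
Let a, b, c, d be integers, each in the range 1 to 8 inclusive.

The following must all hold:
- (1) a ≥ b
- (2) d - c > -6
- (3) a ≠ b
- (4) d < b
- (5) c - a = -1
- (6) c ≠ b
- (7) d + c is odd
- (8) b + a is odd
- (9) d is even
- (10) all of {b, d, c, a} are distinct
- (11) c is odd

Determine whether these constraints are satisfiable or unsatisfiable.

The assignment a = 8, b = 5, c = 7, d = 4 works:
  constraint 2 holds since d - c = -3.
  constraint 5 holds since c - a = -1.
The rest check out directly.

Satisfiable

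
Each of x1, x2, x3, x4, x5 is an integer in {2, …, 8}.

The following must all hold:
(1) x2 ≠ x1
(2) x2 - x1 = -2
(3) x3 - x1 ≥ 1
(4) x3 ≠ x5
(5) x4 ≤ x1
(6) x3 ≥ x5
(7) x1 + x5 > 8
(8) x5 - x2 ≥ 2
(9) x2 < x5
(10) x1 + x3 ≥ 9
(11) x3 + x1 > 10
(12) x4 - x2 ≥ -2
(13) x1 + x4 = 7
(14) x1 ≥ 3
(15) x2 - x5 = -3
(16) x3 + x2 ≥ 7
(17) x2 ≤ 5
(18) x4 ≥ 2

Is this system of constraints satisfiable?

Satisfiable

Take x1 = 4, x2 = 2, x3 = 7, x4 = 3, x5 = 5. Then constraint 2: x2 - x1 = -2; constraint 3: x3 - x1 = 3, and every other listed constraint is also met.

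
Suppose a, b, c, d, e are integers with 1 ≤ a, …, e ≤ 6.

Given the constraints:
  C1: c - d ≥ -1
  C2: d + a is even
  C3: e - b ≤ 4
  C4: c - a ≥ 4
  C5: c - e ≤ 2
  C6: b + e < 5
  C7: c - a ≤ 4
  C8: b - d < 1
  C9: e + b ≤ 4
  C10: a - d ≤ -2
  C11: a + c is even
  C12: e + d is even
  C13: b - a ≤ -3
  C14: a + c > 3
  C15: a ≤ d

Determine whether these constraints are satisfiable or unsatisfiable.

Constraints 3, 4, 5, and 13 give e − c ≥ -2, c − a ≥ 4, a − b ≥ 3, b − e ≥ -4.
Adding all 4 inequalities: the left sides telescope to 0, and the right sides sum to (-2) + 4 + 3 + (-4) = 1. So 0 ≥ 1, which is false.

Unsatisfiable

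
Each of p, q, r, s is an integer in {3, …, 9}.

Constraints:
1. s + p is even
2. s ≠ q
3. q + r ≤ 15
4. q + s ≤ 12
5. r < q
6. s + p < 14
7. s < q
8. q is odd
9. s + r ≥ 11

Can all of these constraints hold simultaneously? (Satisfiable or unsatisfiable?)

Take p = 7, q = 7, r = 6, s = 5. Then constraint 3: q + r = 13; constraint 4: q + s = 12, and every other listed constraint is also met.

Satisfiable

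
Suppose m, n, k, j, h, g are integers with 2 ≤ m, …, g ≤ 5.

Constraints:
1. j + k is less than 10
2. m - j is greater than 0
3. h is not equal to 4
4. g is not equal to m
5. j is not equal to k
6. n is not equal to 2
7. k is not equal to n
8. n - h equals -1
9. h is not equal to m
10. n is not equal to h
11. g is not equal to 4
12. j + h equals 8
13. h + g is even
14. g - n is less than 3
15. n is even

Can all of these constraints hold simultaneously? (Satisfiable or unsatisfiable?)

Take m = 4, n = 4, k = 5, j = 3, h = 5, g = 5. Then constraint 1: j + k = 8; constraint 2: m - j = 1; constraint 8: n - h = -1, and every other listed constraint is also met.

Satisfiable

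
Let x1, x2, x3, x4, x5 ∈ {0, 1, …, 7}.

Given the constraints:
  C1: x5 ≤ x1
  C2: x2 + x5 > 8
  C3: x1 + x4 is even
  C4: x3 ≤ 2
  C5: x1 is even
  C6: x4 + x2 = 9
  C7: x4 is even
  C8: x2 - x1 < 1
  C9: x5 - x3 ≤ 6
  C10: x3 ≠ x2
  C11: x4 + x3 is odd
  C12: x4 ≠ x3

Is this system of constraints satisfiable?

Satisfiable

The assignment x1 = 6, x2 = 5, x3 = 1, x4 = 4, x5 = 5 works:
  constraint 2 holds since x2 + x5 = 10.
  constraint 6 holds since x4 + x2 = 9.
The rest check out directly.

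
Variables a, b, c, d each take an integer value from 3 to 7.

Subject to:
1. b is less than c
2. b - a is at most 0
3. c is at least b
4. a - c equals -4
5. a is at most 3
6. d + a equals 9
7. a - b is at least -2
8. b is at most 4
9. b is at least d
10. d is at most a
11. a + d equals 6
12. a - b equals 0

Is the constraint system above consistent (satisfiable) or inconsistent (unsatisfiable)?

From constraints 8 and 9: d ≤ b ≤ 4. From constraint 5: a ≤ 3. Hence d + a ≤ 7. But constraint 6 requires d + a = 9, and 9 > 7. Contradiction.

Unsatisfiable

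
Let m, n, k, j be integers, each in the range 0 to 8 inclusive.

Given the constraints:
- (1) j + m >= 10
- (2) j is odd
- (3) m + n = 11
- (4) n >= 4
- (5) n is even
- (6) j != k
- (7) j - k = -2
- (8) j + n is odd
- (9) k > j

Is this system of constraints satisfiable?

Satisfiable

Take m = 5, n = 6, k = 7, j = 5. Then constraint 1: j + m = 10; constraint 3: m + n = 11; constraint 7: j - k = -2, and every other listed constraint is also met.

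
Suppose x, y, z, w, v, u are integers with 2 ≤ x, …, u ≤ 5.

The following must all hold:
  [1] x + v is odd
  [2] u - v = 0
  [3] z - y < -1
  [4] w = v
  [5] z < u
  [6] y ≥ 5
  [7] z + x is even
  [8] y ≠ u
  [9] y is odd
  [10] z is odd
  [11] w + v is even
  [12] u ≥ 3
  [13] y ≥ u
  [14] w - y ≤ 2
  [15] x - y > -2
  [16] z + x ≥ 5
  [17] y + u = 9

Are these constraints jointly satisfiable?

Try x = 5, y = 5, z = 3, w = 4, v = 4, u = 4.
Check constraint 2: u - v = 0; constraint 3: z - y = -2. The remaining constraints are straightforward to verify.

Satisfiable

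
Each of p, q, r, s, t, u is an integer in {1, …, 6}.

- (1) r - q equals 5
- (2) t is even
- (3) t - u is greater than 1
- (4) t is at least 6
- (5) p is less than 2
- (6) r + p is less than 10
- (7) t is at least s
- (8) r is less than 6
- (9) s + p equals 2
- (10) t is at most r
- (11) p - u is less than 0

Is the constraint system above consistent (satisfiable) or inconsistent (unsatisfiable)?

From constraints 4 and 10: r ≥ t and t ≥ 6, so r ≥ 6. From constraint 8: r ≤ 5. But 5 < 6, so no value of r works.

Unsatisfiable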